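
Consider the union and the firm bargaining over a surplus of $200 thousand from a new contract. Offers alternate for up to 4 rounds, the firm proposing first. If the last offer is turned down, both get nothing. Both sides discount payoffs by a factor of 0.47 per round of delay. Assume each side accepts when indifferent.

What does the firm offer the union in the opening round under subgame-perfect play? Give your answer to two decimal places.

70.58

Solve by backward induction from round 4.
Round 4 (the union proposes): the firm will accept anything ≥ 0, so the union offers 0 and keeps 200.
Round 3 (the firm proposes): the union can get 200 next round, worth 0.47 × 200 = 94 now, so the firm offers 94, keeping 106.
Round 2 (the union proposes): the firm can get 106 next round, worth 0.47 × 106 = 49.82 now. The union offers 49.82 and keeps 200 − 49.82 = 150.18.
Round 1 (the firm proposes): the union can get 150.18 next round, worth 0.47 × 150.18 = 70.5846 now, so the firm offers 70.5846, keeping 129.4154.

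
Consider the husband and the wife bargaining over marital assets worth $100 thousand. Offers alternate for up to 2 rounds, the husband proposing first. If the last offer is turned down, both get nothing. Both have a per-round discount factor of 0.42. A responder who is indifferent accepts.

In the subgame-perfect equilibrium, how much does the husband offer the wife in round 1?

By backward induction:
Round 2 (the wife proposes): rejection yields 0 for the husband; the wife offers 0 and keeps 100.
Round 1 (the husband proposes): the wife can get 100 next round, worth 0.42 × 100 = 42 now. The husband offers 42 and keeps 100 − 42 = 58.

42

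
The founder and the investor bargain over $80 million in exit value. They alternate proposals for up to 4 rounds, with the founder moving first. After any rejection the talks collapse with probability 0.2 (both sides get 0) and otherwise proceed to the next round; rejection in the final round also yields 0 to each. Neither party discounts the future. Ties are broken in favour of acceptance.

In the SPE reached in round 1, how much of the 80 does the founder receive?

26.24

Round 4 (the investor proposes): the founder will accept anything ≥ 0, so the investor offers 0 and keeps 80.
Round 3 (the founder proposes): rejecting gives the investor an expected 0.8 × 80 = 64; the founder offers that and keeps 16.
Round 2 (the investor proposes): rejecting gives the founder an expected 0.8 × 16 = 12.8. The investor offers 12.8 and keeps 80 − 12.8 = 67.2.
Round 1 (the founder proposes): rejecting gives the investor an expected 0.8 × 67.2 = 53.76, so the founder offers 53.76, keeping 26.24.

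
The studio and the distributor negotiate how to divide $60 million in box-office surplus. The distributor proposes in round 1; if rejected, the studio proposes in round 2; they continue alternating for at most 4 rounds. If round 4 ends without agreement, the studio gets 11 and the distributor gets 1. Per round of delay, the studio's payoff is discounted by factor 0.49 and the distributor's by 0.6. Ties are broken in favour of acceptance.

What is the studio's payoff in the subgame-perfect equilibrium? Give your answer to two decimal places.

20.26

Round 4 (the studio proposes): the distributor gets 1 if talks fail, so the studio offers 1 and keeps 59.
Round 3 (the distributor proposes): the studio can get 59 next round, worth 0.49 × 59 = 28.91 now, so the distributor offers 28.91, keeping 31.09.
Round 2 (the studio proposes): the distributor can get 31.09 next round, worth 0.6 × 31.09 = 18.654 now, so the studio offers 18.654, keeping 41.346.
Round 1 (the distributor proposes): the studio can get 41.346 next round, worth 0.49 × 41.346 = 20.25954 now. The distributor offers 20.25954 and keeps 60 − 20.25954 = 39.74046.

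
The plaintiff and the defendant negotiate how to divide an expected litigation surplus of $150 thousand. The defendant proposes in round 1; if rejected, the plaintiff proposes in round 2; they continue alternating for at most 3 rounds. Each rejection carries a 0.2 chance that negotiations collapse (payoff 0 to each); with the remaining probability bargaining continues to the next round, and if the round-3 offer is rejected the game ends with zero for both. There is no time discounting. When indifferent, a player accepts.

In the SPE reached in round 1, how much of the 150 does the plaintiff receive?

Round 3 (the defendant proposes): rejection yields 0 for the plaintiff; the defendant offers 0 and keeps 150.
Round 2 (the plaintiff proposes): rejecting gives the defendant an expected 0.8 × 150 = 120; the plaintiff offers that and keeps 30.
Round 1 (the defendant proposes): rejecting gives the plaintiff an expected 0.8 × 30 = 24. The defendant offers 24 and keeps 150 − 24 = 126.

24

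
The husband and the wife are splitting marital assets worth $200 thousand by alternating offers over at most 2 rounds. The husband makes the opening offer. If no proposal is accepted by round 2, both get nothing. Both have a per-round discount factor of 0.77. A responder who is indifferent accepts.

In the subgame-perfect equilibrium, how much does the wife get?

154

Round 2 (the wife proposes): rejection yields 0 for the husband; the wife offers 0 and keeps 200.
Round 1 (the husband proposes): the wife can get 200 next round, worth 0.77 × 200 = 154 now, so the husband offers 154, keeping 46.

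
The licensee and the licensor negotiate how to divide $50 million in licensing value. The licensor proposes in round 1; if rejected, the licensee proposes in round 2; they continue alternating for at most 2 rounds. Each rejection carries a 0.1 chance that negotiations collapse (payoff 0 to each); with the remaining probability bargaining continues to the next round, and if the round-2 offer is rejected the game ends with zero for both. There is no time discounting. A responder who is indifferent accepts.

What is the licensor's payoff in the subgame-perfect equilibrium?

By backward induction:
Round 2 (the licensee proposes): the licensor will accept anything ≥ 0, so the licensee offers 0 and keeps 50.
Round 1 (the licensor proposes): rejecting gives the licensee an expected 0.9 × 50 = 45; the licensor offers that and keeps 5.

5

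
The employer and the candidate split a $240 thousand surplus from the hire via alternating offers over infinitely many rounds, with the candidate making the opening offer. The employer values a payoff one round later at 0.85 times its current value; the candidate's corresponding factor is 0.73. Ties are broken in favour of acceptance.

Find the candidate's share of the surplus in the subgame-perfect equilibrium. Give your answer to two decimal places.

Let x be the candidate's share when the candidate proposes and y be the employer's share when the employer proposes.
The employer accepts iff offered ≥ 0.85·y, so x = 240 − 0.85y. Symmetrically y = 240 − 0.73x.
Substituting: x = 240 − 0.85(240 − 0.73x), giving x(1 − 0.73·0.85) = 240(1 − 0.85).
So x = 240 × 0.15 / 0.3795 ≈ 94.8617, and the employer receives 240 − x ≈ 145.1383.

94.86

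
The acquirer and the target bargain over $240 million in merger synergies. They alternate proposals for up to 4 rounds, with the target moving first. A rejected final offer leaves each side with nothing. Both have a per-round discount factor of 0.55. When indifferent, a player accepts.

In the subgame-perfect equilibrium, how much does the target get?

140.67

Round 4 (the acquirer proposes): the target will accept anything ≥ 0, so the acquirer offers 0 and keeps 240.
Round 3 (the target proposes): the acquirer can get 240 next round, worth 0.55 × 240 = 132 now, so the target offers 132, keeping 108.
Round 2 (the acquirer proposes): the target can get 108 next round, worth 0.55 × 108 = 59.4 now; the acquirer offers that and keeps 180.6.
Round 1 (the target proposes): the acquirer can get 180.6 next round, worth 0.55 × 180.6 = 99.33 now. The target offers 99.33 and keeps 240 − 99.33 = 140.67.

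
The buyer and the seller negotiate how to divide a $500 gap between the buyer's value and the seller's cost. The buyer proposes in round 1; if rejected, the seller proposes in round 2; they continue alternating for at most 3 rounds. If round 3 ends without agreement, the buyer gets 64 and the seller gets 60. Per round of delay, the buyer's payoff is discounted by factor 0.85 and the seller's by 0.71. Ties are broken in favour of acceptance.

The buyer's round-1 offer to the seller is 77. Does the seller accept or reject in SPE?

Round 3 (the buyer proposes): the seller gets 60 if talks fail, so the buyer offers 60 and keeps 440.
Round 2 (the seller proposes): the buyer can get 440 next round, worth 0.85 × 440 = 374 now; the seller offers that and keeps 126.
So by rejecting in round 1, the seller gets 126 next round, worth 0.71 × 126 = 89.46 now.
Offer 77 < 89.46, so the seller rejects.

Reject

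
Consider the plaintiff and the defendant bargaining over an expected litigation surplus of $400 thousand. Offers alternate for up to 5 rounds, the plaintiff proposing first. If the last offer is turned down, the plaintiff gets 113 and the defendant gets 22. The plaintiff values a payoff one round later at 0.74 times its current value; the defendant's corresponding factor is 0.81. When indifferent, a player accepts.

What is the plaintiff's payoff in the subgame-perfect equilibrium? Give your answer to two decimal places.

Round 5 (the plaintiff proposes): the defendant gets 22 if talks fail, so the plaintiff offers 22 and keeps 378.
Round 4 (the defendant proposes): the plaintiff can get 378 next round, worth 0.74 × 378 = 279.72 now, so the defendant offers 279.72, keeping 120.28.
Round 3 (the plaintiff proposes): the defendant can get 120.28 next round, worth 0.81 × 120.28 = 97.4268 now; the plaintiff offers that and keeps 302.5732.
Round 2 (the defendant proposes): the plaintiff can get 302.5732 next round, worth 0.74 × 302.5732 = 223.904168 now, so the defendant offers 223.904168, keeping 176.095832.
Round 1 (the plaintiff proposes): the defendant can get 176.095832 next round, worth 0.81 × 176.095832 = 142.63762392 now; the plaintiff offers that and keeps 257.36237608.

257.36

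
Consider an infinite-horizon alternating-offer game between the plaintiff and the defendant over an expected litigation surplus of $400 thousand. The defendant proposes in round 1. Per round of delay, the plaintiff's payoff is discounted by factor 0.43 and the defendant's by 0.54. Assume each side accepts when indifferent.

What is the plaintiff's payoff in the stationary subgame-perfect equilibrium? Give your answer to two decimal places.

103.05

When the defendant proposes, the plaintiff accepts any offer worth at least 0.43 times what the plaintiff would get by proposing next round; and vice versa.
This gives x = 400 − 0.43y and y = 400 − 0.54x, where x and y are each side's share when it proposes.
Hence (1 − 0.43·0.54)x = 400(1 − 0.43), i.e. 0.7678·x = 228.
x ≈ 296.9523; the plaintiff's share is 400 − x ≈ 103.0477.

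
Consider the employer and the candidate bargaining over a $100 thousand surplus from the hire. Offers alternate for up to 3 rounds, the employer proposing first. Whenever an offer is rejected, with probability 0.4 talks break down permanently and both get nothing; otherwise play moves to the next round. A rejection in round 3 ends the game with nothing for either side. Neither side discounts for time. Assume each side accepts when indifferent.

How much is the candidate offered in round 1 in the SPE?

24

By backward induction:
Round 3 (the employer proposes): the candidate will accept anything ≥ 0, so the employer offers 0 and keeps 100.
Round 2 (the candidate proposes): rejecting gives the employer an expected 0.6 × 100 = 60. The candidate offers 60 and keeps 100 − 60 = 40.
Round 1 (the employer proposes): rejecting gives the candidate an expected 0.6 × 40 = 24; the employer offers that and keeps 76.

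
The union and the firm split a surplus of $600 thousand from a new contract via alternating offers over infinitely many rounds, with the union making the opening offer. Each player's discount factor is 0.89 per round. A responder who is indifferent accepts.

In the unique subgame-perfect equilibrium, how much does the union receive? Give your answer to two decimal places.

317.46

Let x be the union's share when the union proposes and y be the firm's share when the firm proposes.
The firm accepts iff offered ≥ 0.89·y, so x = 600 − 0.89y. Symmetrically y = 600 − 0.89x.
Substituting: x = 600 − 0.89(600 − 0.89x), giving x(1 − 0.89·0.89) = 600(1 − 0.89).
So x = 600 × 0.11 / 0.2079 ≈ 317.4603, and the firm receives 600 − x ≈ 282.5397.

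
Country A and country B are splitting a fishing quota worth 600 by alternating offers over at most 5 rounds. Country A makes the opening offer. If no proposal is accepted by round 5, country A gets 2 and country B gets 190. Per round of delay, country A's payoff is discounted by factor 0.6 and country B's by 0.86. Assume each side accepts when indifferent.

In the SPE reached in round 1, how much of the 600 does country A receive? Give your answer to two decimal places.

236.51

Solve by backward induction from round 5.
Round 5 (country A proposes): country B gets 190 if talks fail, so country A offers 190 and keeps 410.
Round 4 (country B proposes): country A can get 410 next round, worth 0.6 × 410 = 246 now, so country B offers 246, keeping 354.
Round 3 (country A proposes): country B can get 354 next round, worth 0.86 × 354 = 304.44 now, so country A offers 304.44, keeping 295.56.
Round 2 (country B proposes): country A can get 295.56 next round, worth 0.6 × 295.56 = 177.336 now. Country B offers 177.336 and keeps 600 − 177.336 = 422.664.
Round 1 (country A proposes): country B can get 422.664 next round, worth 0.86 × 422.664 = 363.49104 now; country A offers that and keeps 236.50896.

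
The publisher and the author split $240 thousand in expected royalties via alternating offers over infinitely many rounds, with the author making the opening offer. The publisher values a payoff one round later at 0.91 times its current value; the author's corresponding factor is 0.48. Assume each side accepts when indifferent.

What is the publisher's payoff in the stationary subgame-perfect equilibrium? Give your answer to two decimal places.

201.65

In a stationary SPE each proposer offers the other exactly their discounted continuation value.
If the author keeps x when proposing and the publisher keeps y when proposing, then x = 240 − 0.91y and y = 240 − 0.48x.
Solving: x = 240(1 − 0.91) / (1 − 0.48·0.91) = 21.6 / 0.5632 ≈ 38.3523.
The publisher gets 240 − 38.3523 ≈ 201.6477.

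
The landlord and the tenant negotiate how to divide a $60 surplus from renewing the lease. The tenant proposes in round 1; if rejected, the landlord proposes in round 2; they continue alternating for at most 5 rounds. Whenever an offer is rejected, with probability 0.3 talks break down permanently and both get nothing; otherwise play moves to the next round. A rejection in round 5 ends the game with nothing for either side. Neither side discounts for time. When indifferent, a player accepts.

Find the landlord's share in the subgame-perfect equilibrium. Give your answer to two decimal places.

18.77

Round 5 (the tenant proposes): rejection yields 0 for the landlord; the tenant offers 0 and keeps 60.
Round 4 (the landlord proposes): rejecting gives the tenant an expected 0.7 × 60 = 42. The landlord offers 42 and keeps 60 − 42 = 18.
Round 3 (the tenant proposes): rejecting gives the landlord an expected 0.7 × 18 = 12.6; the tenant offers that and keeps 47.4.
Round 2 (the landlord proposes): rejecting gives the tenant an expected 0.7 × 47.4 = 33.18, so the landlord offers 33.18, keeping 26.82.
Round 1 (the tenant proposes): rejecting gives the landlord an expected 0.7 × 26.82 = 18.774; the tenant offers that and keeps 41.226.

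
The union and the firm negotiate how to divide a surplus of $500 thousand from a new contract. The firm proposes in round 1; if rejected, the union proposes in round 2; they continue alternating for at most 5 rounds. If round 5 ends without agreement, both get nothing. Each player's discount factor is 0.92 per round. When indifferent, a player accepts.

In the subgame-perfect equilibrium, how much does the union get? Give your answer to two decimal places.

67.95

Round 5 (the firm proposes): rejection yields 0 for the union; the firm offers 0 and keeps 500.
Round 4 (the union proposes): the firm can get 500 next round, worth 0.92 × 500 = 460 now; the union offers that and keeps 40.
Round 3 (the firm proposes): the union can get 40 next round, worth 0.92 × 40 = 36.8 now, so the firm offers 36.8, keeping 463.2.
Round 2 (the union proposes): the firm can get 463.2 next round, worth 0.92 × 463.2 = 426.144 now; the union offers that and keeps 73.856.
Round 1 (the firm proposes): the union can get 73.856 next round, worth 0.92 × 73.856 = 67.94752 now, so the firm offers 67.94752, keeping 432.05248.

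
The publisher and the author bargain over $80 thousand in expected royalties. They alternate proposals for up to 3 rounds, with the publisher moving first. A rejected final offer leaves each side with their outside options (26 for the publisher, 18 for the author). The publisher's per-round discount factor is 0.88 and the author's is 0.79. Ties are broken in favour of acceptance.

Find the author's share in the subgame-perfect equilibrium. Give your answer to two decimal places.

Round 3 (the publisher proposes): the author gets 18 if talks fail, so the publisher offers 18 and keeps 62.
Round 2 (the author proposes): the publisher can get 62 next round, worth 0.88 × 62 = 54.56 now, so the author offers 54.56, keeping 25.44.
Round 1 (the publisher proposes): the author can get 25.44 next round, worth 0.79 × 25.44 = 20.0976 now. The publisher offers 20.0976 and keeps 80 − 20.0976 = 59.9024.

20.10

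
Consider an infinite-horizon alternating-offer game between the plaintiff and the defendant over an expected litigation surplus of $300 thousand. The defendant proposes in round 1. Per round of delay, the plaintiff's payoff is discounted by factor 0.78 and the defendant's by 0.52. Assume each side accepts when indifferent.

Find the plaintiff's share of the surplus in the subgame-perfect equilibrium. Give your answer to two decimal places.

188.96

Let x be the defendant's share when the defendant proposes and y be the plaintiff's share when the plaintiff proposes.
The plaintiff accepts iff offered ≥ 0.78·y, so x = 300 − 0.78y. Symmetrically y = 300 − 0.52x.
Substituting: x = 300 − 0.78(300 − 0.52x), giving x(1 − 0.52·0.78) = 300(1 − 0.78).
So x = 300 × 0.22 / 0.5944 ≈ 111.0363, and the plaintiff receives 300 − x ≈ 188.9637.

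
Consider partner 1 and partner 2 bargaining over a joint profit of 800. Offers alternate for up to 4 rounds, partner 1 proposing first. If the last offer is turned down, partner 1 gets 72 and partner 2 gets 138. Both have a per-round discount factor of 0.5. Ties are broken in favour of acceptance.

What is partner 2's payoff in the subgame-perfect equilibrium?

Solve by backward induction from round 4.
Round 4 (partner 2 proposes): partner 1 gets 72 if talks fail, so partner 2 offers 72 and keeps 728.
Round 3 (partner 1 proposes): partner 2 can get 728 next round, worth 0.5 × 728 = 364 now, so partner 1 offers 364, keeping 436.
Round 2 (partner 2 proposes): partner 1 can get 436 next round, worth 0.5 × 436 = 218 now, so partner 2 offers 218, keeping 582.
Round 1 (partner 1 proposes): partner 2 can get 582 next round, worth 0.5 × 582 = 291 now. Partner 1 offers 291 and keeps 800 − 291 = 509.

291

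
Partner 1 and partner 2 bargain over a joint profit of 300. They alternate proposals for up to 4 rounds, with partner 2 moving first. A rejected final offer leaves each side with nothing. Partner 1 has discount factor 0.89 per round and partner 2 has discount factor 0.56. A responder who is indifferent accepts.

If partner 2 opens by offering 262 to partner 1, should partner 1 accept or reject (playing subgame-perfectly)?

Round 4 (partner 1 proposes): rejection yields 0 for partner 2; partner 1 offers 0 and keeps 300.
Round 3 (partner 2 proposes): partner 1 can get 300 next round, worth 0.89 × 300 = 267 now; partner 2 offers that and keeps 33.
Round 2 (partner 1 proposes): partner 2 can get 33 next round, worth 0.56 × 33 = 18.48 now; partner 1 offers that and keeps 281.52.
So by rejecting in round 1, partner 1 gets 281.52 next round, worth 0.89 × 281.52 = 250.5528 now.
Offer 262 ≥ 250.5528, so partner 1 accepts.

Accept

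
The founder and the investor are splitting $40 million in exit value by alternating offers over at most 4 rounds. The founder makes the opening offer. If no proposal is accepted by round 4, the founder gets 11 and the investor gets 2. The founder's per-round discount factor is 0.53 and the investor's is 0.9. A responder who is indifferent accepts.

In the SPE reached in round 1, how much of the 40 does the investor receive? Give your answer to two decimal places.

Round 4 (the investor proposes): the founder gets 11 if talks fail, so the investor offers 11 and keeps 29.
Round 3 (the founder proposes): the investor can get 29 next round, worth 0.9 × 29 = 26.1 now. The founder offers 26.1 and keeps 40 − 26.1 = 13.9.
Round 2 (the investor proposes): the founder can get 13.9 next round, worth 0.53 × 13.9 = 7.367 now; the investor offers that and keeps 32.633.
Round 1 (the founder proposes): the investor can get 32.633 next round, worth 0.9 × 32.633 = 29.3697 now, so the founder offers 29.3697, keeping 10.6303.

29.37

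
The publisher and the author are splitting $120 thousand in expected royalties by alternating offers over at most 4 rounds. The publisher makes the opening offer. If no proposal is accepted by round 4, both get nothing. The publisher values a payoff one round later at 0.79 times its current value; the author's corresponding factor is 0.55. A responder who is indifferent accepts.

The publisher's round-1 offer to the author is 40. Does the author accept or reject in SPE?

Reject

Round 4 (the author proposes): the publisher will accept anything ≥ 0, so the author offers 0 and keeps 120.
Round 3 (the publisher proposes): the author can get 120 next round, worth 0.55 × 120 = 66 now, so the publisher offers 66, keeping 54.
Round 2 (the author proposes): the publisher can get 54 next round, worth 0.79 × 54 = 42.66 now, so the author offers 42.66, keeping 77.34.
So by rejecting in round 1, the author gets 77.34 next round, worth 0.55 × 77.34 = 42.537 now.
Offer 40 < 42.537, so the author rejects.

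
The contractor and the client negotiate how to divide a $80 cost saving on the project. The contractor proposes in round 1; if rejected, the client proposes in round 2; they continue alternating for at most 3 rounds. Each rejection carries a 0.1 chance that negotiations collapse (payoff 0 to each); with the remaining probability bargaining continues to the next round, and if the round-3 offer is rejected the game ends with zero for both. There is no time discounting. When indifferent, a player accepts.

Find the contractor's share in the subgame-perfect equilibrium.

Round 3 (the contractor proposes): rejection yields 0 for the client; the contractor offers 0 and keeps 80.
Round 2 (the client proposes): rejecting gives the contractor an expected 0.9 × 80 = 72; the client offers that and keeps 8.
Round 1 (the contractor proposes): rejecting gives the client an expected 0.9 × 8 = 7.2; the contractor offers that and keeps 72.8.

72.8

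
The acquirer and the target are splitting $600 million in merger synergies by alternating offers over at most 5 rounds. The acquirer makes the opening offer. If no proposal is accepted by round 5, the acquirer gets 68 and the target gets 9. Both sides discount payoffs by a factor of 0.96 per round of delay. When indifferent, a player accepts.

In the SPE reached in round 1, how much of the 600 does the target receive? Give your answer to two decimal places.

Round 5 (the acquirer proposes): the target gets 9 if talks fail, so the acquirer offers 9 and keeps 591.
Round 4 (the target proposes): the acquirer can get 591 next round, worth 0.96 × 591 = 567.36 now. The target offers 567.36 and keeps 600 − 567.36 = 32.64.
Round 3 (the acquirer proposes): the target can get 32.64 next round, worth 0.96 × 32.64 = 31.3344 now, so the acquirer offers 31.3344, keeping 568.6656.
Round 2 (the target proposes): the acquirer can get 568.6656 next round, worth 0.96 × 568.6656 = 545.918976 now; the target offers that and keeps 54.081024.
Round 1 (the acquirer proposes): the target can get 54.081024 next round, worth 0.96 × 54.081024 = 51.91778304 now; the acquirer offers that and keeps 548.08221696.

51.92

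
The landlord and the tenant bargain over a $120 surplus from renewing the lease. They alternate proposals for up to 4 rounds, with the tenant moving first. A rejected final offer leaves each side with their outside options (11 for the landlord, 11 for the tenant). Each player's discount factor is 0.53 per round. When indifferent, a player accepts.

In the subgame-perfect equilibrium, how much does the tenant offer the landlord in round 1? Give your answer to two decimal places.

Round 4 (the landlord proposes): the tenant gets 11 if talks fail, so the landlord offers 11 and keeps 109.
Round 3 (the tenant proposes): the landlord can get 109 next round, worth 0.53 × 109 = 57.77 now; the tenant offers that and keeps 62.23.
Round 2 (the landlord proposes): the tenant can get 62.23 next round, worth 0.53 × 62.23 = 32.9819 now; the landlord offers that and keeps 87.0181.
Round 1 (the tenant proposes): the landlord can get 87.0181 next round, worth 0.53 × 87.0181 = 46.119593 now, so the tenant offers 46.119593, keeping 73.880407.

46.12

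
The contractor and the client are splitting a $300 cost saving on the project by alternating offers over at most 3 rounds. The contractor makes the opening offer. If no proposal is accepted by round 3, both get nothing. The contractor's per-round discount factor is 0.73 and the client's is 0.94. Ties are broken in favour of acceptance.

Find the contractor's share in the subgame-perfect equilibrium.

223.86

Solve by backward induction from round 3.
Round 3 (the contractor proposes): rejection yields 0 for the client; the contractor offers 0 and keeps 300.
Round 2 (the client proposes): the contractor can get 300 next round, worth 0.73 × 300 = 219 now. The client offers 219 and keeps 300 − 219 = 81.
Round 1 (the contractor proposes): the client can get 81 next round, worth 0.94 × 81 = 76.14 now. The contractor offers 76.14 and keeps 300 − 76.14 = 223.86.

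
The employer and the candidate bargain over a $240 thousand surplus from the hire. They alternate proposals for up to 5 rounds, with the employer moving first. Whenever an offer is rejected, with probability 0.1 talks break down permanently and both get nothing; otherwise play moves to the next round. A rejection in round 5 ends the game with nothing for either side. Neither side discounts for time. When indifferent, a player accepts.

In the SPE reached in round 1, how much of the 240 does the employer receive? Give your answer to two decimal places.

200.90

Round 5 (the employer proposes): the candidate will accept anything ≥ 0, so the employer offers 0 and keeps 240.
Round 4 (the candidate proposes): rejecting gives the employer an expected 0.9 × 240 = 216, so the candidate offers 216, keeping 24.
Round 3 (the employer proposes): rejecting gives the candidate an expected 0.9 × 24 = 21.6, so the employer offers 21.6, keeping 218.4.
Round 2 (the candidate proposes): rejecting gives the employer an expected 0.9 × 218.4 = 196.56; the candidate offers that and keeps 43.44.
Round 1 (the employer proposes): rejecting gives the candidate an expected 0.9 × 43.44 = 39.096, so the employer offers 39.096, keeping 200.904.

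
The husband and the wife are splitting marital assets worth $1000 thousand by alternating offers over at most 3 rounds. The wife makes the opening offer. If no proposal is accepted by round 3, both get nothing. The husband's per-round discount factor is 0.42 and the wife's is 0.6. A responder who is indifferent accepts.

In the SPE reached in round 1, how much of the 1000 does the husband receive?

168

Round 3 (the wife proposes): the husband will accept anything ≥ 0, so the wife offers 0 and keeps 1000.
Round 2 (the husband proposes): the wife can get 1000 next round, worth 0.6 × 1000 = 600 now, so the husband offers 600, keeping 400.
Round 1 (the wife proposes): the husband can get 400 next round, worth 0.42 × 400 = 168 now; the wife offers that and keeps 832.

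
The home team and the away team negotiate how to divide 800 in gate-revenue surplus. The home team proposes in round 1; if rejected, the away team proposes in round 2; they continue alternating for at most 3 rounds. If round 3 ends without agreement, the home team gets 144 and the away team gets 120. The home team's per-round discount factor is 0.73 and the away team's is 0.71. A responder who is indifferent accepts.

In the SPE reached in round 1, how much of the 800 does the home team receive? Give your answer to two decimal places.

Solve by backward induction from round 3.
Round 3 (the home team proposes): the away team gets 120 if talks fail, so the home team offers 120 and keeps 680.
Round 2 (the away team proposes): the home team can get 680 next round, worth 0.73 × 680 = 496.4 now. The away team offers 496.4 and keeps 800 − 496.4 = 303.6.
Round 1 (the home team proposes): the away team can get 303.6 next round, worth 0.71 × 303.6 = 215.556 now, so the home team offers 215.556, keeping 584.444.

584.44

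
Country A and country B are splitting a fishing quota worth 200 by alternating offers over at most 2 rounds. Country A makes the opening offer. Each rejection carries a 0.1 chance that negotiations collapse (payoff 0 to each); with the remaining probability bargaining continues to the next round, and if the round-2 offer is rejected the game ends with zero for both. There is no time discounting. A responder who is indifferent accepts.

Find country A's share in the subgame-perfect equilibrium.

20

By backward induction:
Round 2 (country B proposes): rejection yields 0 for country A; country B offers 0 and keeps 200.
Round 1 (country A proposes): rejecting gives country B an expected 0.9 × 200 = 180, so country A offers 180, keeping 20.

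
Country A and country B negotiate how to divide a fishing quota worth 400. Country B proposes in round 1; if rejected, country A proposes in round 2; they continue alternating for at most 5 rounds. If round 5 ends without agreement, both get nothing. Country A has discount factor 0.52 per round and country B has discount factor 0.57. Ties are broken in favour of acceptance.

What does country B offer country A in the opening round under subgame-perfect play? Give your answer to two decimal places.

115.95

Round 5 (country B proposes): country A will accept anything ≥ 0, so country B offers 0 and keeps 400.
Round 4 (country A proposes): country B can get 400 next round, worth 0.57 × 400 = 228 now. Country A offers 228 and keeps 400 − 228 = 172.
Round 3 (country B proposes): country A can get 172 next round, worth 0.52 × 172 = 89.44 now. Country B offers 89.44 and keeps 400 − 89.44 = 310.56.
Round 2 (country A proposes): country B can get 310.56 next round, worth 0.57 × 310.56 = 177.0192 now. Country A offers 177.0192 and keeps 400 − 177.0192 = 222.9808.
Round 1 (country B proposes): country A can get 222.9808 next round, worth 0.52 × 222.9808 = 115.950016 now; country B offers that and keeps 284.049984.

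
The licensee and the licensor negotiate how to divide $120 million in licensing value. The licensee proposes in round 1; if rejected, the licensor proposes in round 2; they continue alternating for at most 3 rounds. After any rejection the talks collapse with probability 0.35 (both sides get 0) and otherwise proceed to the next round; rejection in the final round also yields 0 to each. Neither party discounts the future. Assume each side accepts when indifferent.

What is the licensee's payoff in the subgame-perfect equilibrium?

By backward induction:
Round 3 (the licensee proposes): the licensor will accept anything ≥ 0, so the licensee offers 0 and keeps 120.
Round 2 (the licensor proposes): rejecting gives the licensee an expected 0.65 × 120 = 78, so the licensor offers 78, keeping 42.
Round 1 (the licensee proposes): rejecting gives the licensor an expected 0.65 × 42 = 27.3, so the licensee offers 27.3, keeping 92.7.

92.7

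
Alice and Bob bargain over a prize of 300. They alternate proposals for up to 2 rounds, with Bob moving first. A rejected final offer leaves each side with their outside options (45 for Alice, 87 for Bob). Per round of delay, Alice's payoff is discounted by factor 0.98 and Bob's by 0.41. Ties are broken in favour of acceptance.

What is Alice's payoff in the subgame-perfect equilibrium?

208.74

By backward induction:
Round 2 (Alice proposes): Bob gets 87 if talks fail, so Alice offers 87 and keeps 213.
Round 1 (Bob proposes): Alice can get 213 next round, worth 0.98 × 213 = 208.74 now, so Bob offers 208.74, keeping 91.26.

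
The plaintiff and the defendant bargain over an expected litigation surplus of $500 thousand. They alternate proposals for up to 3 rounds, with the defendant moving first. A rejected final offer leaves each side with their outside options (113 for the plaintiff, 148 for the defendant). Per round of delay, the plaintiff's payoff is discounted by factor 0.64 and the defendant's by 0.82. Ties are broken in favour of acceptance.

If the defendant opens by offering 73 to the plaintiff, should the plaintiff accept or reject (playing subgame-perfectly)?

Work out the plaintiff's continuation value if the offer is rejected.
Round 3 (the defendant proposes): the plaintiff gets 113 if talks fail, so the defendant offers 113 and keeps 387.
Round 2 (the plaintiff proposes): the defendant can get 387 next round, worth 0.82 × 387 = 317.34 now; the plaintiff offers that and keeps 182.66.
So by rejecting in round 1, the plaintiff gets 182.66 next round, worth 0.64 × 182.66 = 116.9024 now.
Offer 73 < 116.9024, so the plaintiff rejects.

Reject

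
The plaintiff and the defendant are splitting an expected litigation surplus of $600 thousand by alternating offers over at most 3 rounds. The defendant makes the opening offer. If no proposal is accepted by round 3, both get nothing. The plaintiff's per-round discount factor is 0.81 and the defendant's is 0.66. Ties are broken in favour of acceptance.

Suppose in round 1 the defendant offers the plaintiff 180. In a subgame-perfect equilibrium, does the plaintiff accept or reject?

Accept

Round 3 (the defendant proposes): rejection yields 0 for the plaintiff; the defendant offers 0 and keeps 600.
Round 2 (the plaintiff proposes): the defendant can get 600 next round, worth 0.66 × 600 = 396 now; the plaintiff offers that and keeps 204.
So by rejecting in round 1, the plaintiff gets 204 next round, worth 0.81 × 204 = 165.24 now.
Offer 180 ≥ 165.24, so the plaintiff accepts.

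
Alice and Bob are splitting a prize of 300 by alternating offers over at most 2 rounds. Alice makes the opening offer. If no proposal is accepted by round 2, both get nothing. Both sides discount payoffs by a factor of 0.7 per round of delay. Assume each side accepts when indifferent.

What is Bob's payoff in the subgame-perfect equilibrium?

210

Round 2 (Bob proposes): rejection yields 0 for Alice; Bob offers 0 and keeps 300.
Round 1 (Alice proposes): Bob can get 300 next round, worth 0.7 × 300 = 210 now, so Alice offers 210, keeping 90.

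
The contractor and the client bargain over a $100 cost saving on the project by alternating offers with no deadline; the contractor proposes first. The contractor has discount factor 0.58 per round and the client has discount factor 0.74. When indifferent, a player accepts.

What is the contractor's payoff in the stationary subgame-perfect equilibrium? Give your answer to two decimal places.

In a stationary SPE each proposer offers the other exactly their discounted continuation value.
If the contractor keeps x when proposing and the client keeps y when proposing, then x = 100 − 0.74y and y = 100 − 0.58x.
Solving: x = 100(1 − 0.74) / (1 − 0.58·0.74) = 26 / 0.5708 ≈ 45.5501.
The client gets 100 − 45.5501 ≈ 54.4499.

45.55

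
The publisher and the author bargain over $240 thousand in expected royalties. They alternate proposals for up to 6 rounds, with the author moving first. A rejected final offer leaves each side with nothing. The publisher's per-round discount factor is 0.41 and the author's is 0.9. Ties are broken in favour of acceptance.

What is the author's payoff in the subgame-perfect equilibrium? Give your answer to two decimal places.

213.13

Work backward from the last round.
Round 6 (the publisher proposes): the author will accept anything ≥ 0, so the publisher offers 0 and keeps 240.
Round 5 (the author proposes): the publisher can get 240 next round, worth 0.41 × 240 = 98.4 now. The author offers 98.4 and keeps 240 − 98.4 = 141.6.
Round 4 (the publisher proposes): the author can get 141.6 next round, worth 0.9 × 141.6 = 127.44 now. The publisher offers 127.44 and keeps 240 − 127.44 = 112.56.
Round 3 (the author proposes): the publisher can get 112.56 next round, worth 0.41 × 112.56 = 46.1496 now. The author offers 46.1496 and keeps 240 − 46.1496 = 193.8504.
Round 2 (the publisher proposes): the author can get 193.8504 next round, worth 0.9 × 193.8504 = 174.46536 now. The publisher offers 174.46536 and keeps 240 − 174.46536 = 65.53464.
Round 1 (the author proposes): the publisher can get 65.53464 next round, worth 0.41 × 65.53464 = 26.8692024 now. The author offers 26.8692024 and keeps 240 − 26.8692024 = 213.1307976.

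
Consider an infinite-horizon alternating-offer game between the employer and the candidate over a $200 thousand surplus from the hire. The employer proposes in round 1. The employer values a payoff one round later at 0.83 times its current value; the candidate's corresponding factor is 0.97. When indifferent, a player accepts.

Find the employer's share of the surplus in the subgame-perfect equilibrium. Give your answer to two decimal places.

Let x be the employer's share when the employer proposes and y be the candidate's share when the candidate proposes.
The candidate accepts iff offered ≥ 0.97·y, so x = 200 − 0.97y. Symmetrically y = 200 − 0.83x.
Substituting: x = 200 − 0.97(200 − 0.83x), giving x(1 − 0.83·0.97) = 200(1 − 0.97).
So x = 200 × 0.03 / 0.1949 ≈ 30.7850, and the candidate receives 200 − x ≈ 169.2150.

30.79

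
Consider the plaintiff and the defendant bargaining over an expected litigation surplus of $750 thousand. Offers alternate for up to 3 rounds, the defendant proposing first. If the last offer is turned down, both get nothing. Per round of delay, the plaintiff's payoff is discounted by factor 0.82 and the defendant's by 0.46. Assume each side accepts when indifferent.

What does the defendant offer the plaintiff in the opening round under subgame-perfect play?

332.1

Round 3 (the defendant proposes): rejection yields 0 for the plaintiff; the defendant offers 0 and keeps 750.
Round 2 (the plaintiff proposes): the defendant can get 750 next round, worth 0.46 × 750 = 345 now; the plaintiff offers that and keeps 405.
Round 1 (the defendant proposes): the plaintiff can get 405 next round, worth 0.82 × 405 = 332.1 now, so the defendant offers 332.1, keeping 417.9.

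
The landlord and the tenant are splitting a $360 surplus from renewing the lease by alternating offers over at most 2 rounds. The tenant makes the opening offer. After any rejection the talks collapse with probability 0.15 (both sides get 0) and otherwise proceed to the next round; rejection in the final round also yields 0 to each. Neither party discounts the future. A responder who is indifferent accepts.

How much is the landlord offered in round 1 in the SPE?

By backward induction:
Round 2 (the landlord proposes): the tenant will accept anything ≥ 0, so the landlord offers 0 and keeps 360.
Round 1 (the tenant proposes): rejecting gives the landlord an expected 0.85 × 360 = 306; the tenant offers that and keeps 54.

306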